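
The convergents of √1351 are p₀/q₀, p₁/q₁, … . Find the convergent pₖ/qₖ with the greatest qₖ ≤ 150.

√1351 = [36; 1, 3, 10, 3, 1, 72, …] (period length 6).
Convergents:
  p_0/q_0 = 36/1
  p_1/q_1 = 37/1
  p_2/q_2 = 147/4
  p_3/q_3 = 1507/41
  p_4/q_4 = 4668/127
  p_5/q_5 = 6175/168
q_4 = 127 ≤ 150 < 168 = q_5, so the answer is 4668/127.

4668/127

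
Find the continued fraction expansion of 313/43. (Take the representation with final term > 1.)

[7; 3, 1, 1, 2, 2]

313 = 7×43 + 12
43 = 3×12 + 7
12 = 1×7 + 5
7 = 1×5 + 2
5 = 2×2 + 1
2 = 2×1 + 0  (stop)
So 313/43 = [7; 3, 1, 1, 2, 2].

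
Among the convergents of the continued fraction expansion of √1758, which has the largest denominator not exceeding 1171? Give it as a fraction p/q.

√1758 = [41; 1, 12, 1, 82, …] (period length 4).
Convergents:
  p_0/q_0 = 41/1
  p_1/q_1 = 42/1
  p_2/q_2 = 545/13
  p_3/q_3 = 587/14
  p_4/q_4 = 48679/1161
  p_5/q_5 = 49266/1175
q_4 = 1161 ≤ 1171 < 1175 = q_5, so the answer is 48679/1161.

48679/1161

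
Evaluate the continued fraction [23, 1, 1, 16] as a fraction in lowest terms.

Fold from the inside: start with 16/1.
  1 + 1/16 = 17/16
  1 + 16/17 = 33/17
  23 + 17/33 = 776/33

776/33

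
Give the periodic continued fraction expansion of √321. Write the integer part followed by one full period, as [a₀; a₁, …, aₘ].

[17; 1, 10, 1, 34]

a₀ = ⌊√321⌋ = 17.
With m₀=0, d₀=1 and mₖ₊₁ = dₖaₖ − mₖ, dₖ₊₁ = (n − mₖ₊₁²)/dₖ, aₖ₊₁ = ⌊(a₀+mₖ₊₁)/dₖ₊₁⌋:
  k=1: m=17, d=32, a=1
  k=2: m=15, d=3, a=10
  k=3: m=15, d=32, a=1
  k=4: m=17, d=1, a=34
d=1 and a=2a₀=34 at k=4, so the next step gives (m, d) = (17, 32) again — its k=1 value — and the period has length 4.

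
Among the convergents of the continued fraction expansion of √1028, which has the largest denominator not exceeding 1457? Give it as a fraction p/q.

32864/1025

√1028 = [32; 16, 64, …] (period length 2).
Convergents:
  p_0/q_0 = 32/1
  p_1/q_1 = 513/16
  p_2/q_2 = 32864/1025
  p_3/q_3 = 526337/16416
q_2 = 1025 ≤ 1457 < 16416 = q_3, so the answer is 32864/1025.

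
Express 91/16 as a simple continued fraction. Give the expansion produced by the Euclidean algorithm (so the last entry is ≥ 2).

[5; 1, 2, 5]

91 = 5×16 + 11
16 = 1×11 + 5
11 = 2×5 + 1
5 = 5×1 + 0  (stop)
So 91/16 = [5; 1, 2, 5].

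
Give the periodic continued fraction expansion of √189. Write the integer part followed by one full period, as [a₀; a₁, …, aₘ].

a₀ = ⌊√189⌋ = 13.
With m₀=0, d₀=1 and mₖ₊₁ = dₖaₖ − mₖ, dₖ₊₁ = (n − mₖ₊₁²)/dₖ, aₖ₊₁ = ⌊(a₀+mₖ₊₁)/dₖ₊₁⌋:
  k=1: m=13, d=20, a=1
  k=2: m=7, d=7, a=2
  k=3: m=7, d=20, a=1
  k=4: m=13, d=1, a=26
d=1 and a=2a₀=26 at k=4, so the next step gives (m, d) = (13, 20) again — its k=1 value — and the period has length 4.

[13; 1, 2, 1, 26]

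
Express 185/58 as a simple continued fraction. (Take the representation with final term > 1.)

185 = 3×58 + 11
58 = 5×11 + 3
11 = 3×3 + 2
3 = 1×2 + 1
2 = 2×1 + 0  (stop)
So 185/58 = [3; 5, 3, 1, 2].

[3; 5, 3, 1, 2]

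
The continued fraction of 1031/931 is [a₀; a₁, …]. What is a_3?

1031 = 1·931 + 100   →  a_0 = 1
931 = 9·100 + 31   →  a_1 = 9
100 = 3·31 + 7   →  a_2 = 3
31 = 4·7 + 3   →  a_3 = 4

4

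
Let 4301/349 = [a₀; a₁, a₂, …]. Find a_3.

3

4301 = 12·349 + 113   →  a_0 = 12
349 = 3·113 + 10   →  a_1 = 3
113 = 11·10 + 3   →  a_2 = 11
10 = 3·3 + 1   →  a_3 = 3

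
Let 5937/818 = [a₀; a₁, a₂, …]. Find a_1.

5937 = 7·818 + 211   →  a_0 = 7
818 = 3·211 + 185   →  a_1 = 3

3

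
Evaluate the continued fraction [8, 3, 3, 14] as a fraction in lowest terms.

1187/143

Fold from the inside: start with 14/1.
  3 + 1/14 = 43/14
  3 + 14/43 = 143/43
  8 + 43/143 = 1187/143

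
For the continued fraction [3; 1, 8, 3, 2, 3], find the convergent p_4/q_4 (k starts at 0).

Using pₖ = aₖpₖ₋₁ + pₖ₋₂, qₖ = aₖqₖ₋₁ + qₖ₋₂ (with p₋₁=1, p₋₂=0, q₋₁=0, q₋₂=1):
  k=0: a=3, p=3, q=1
  k=1: a=1, p=4, q=1
  k=2: a=8, p=35, q=9
  k=3: a=3, p=109, q=28
  k=4: a=2, p=253, q=65

253/65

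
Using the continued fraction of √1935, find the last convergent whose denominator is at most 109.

3871/88

√1935 = [43; 1, 86, …] (period length 2).
Convergents:
  p_0/q_0 = 43/1
  p_1/q_1 = 44/1
  p_2/q_2 = 3827/87
  p_3/q_3 = 3871/88
  p_4/q_4 = 336733/7655
q_3 = 88 ≤ 109 < 7655 = q_4, so the answer is 3871/88.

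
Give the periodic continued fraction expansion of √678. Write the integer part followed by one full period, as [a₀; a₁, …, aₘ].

a₀ = ⌊√678⌋ = 26.

[26; 26, 52]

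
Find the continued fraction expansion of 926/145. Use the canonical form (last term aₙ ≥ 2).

926 = 6×145 + 56
145 = 2×56 + 33
56 = 1×33 + 23
33 = 1×23 + 10
23 = 2×10 + 3
10 = 3×3 + 1
3 = 3×1 + 0  (stop)
So 926/145 = [6; 2, 1, 1, 2, 3, 3].

[6; 2, 1, 1, 2, 3, 3]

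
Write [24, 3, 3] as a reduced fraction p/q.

Using pₖ = aₖpₖ₋₁ + pₖ₋₂ and qₖ = aₖqₖ₋₁ + qₖ₋₂:
  k=0: a=24, p=24, q=1
  k=1: a=3, p=73, q=3
  k=2: a=3, p=243, q=10

243/10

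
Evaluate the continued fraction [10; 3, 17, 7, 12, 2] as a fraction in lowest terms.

Using pₖ = aₖpₖ₋₁ + pₖ₋₂ and qₖ = aₖqₖ₋₁ + qₖ₋₂:
  k=0: a=10, p=10, q=1
  k=1: a=3, p=31, q=3
  k=2: a=17, p=537, q=52
  k=3: a=7, p=3790, q=367
  k=4: a=12, p=46017, q=4456
  k=5: a=2, p=95824, q=9279

95824/9279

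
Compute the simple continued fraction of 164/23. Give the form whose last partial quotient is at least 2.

[7; 7, 1, 2]

164 = 7*23 + 3
23 = 7*3 + 2
3 = 1*2 + 1
2 = 2*1 + 0  (stop)
So 164/23 = [7; 7, 1, 2].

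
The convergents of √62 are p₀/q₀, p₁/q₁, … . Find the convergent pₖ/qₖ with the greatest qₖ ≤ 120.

√62 = [7; 1, 6, 1, 14, …] (period length 4).
Convergents:
  p_0/q_0 = 7/1
  p_1/q_1 = 8/1
  p_2/q_2 = 55/7
  p_3/q_3 = 63/8
  p_4/q_4 = 937/119
  p_5/q_5 = 1000/127
q_4 = 119 ≤ 120 < 127 = q_5, so the answer is 937/119.

937/119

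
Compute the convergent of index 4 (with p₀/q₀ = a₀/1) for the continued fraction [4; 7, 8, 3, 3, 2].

Using pₖ = aₖpₖ₋₁ + pₖ₋₂, qₖ = aₖqₖ₋₁ + qₖ₋₂ (with p₋₁=1, p₋₂=0, q₋₁=0, q₋₂=1):
  k=0: a=4, p=4, q=1
  k=1: a=7, p=29, q=7
  k=2: a=8, p=236, q=57
  k=3: a=3, p=737, q=178
  k=4: a=3, p=2447, q=591

2447/591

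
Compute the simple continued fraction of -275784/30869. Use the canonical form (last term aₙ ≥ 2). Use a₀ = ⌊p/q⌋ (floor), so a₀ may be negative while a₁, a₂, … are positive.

-275784 = -9·30869 + 2037
30869 = 15·2037 + 314
2037 = 6·314 + 153
314 = 2·153 + 8
153 = 19·8 + 1
8 = 8·1 + 0  (stop)
So -275784/30869 = [-9; 15, 6, 2, 19, 8].

[-9; 15, 6, 2, 19, 8]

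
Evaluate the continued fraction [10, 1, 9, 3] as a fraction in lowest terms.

338/31

Using pₖ = aₖpₖ₋₁ + pₖ₋₂ and qₖ = aₖqₖ₋₁ + qₖ₋₂:
  k=0: a=10, p=10, q=1
  k=1: a=1, p=11, q=1
  k=2: a=9, p=109, q=10
  k=3: a=3, p=338, q=31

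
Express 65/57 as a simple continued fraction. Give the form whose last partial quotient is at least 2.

[1; 7, 8]

65 = 1*57 + 8
57 = 7*8 + 1
8 = 8*1 + 0  (stop)
So 65/57 = [1; 7, 8].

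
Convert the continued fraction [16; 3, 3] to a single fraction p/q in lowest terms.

163/10

Fold from the inside: start with 3/1.
  3 + 1/3 = 10/3
  16 + 3/10 = 163/10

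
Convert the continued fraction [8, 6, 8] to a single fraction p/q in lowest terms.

Fold from the inside: start with 8/1.
  6 + 1/8 = 49/8
  8 + 8/49 = 400/49

400/49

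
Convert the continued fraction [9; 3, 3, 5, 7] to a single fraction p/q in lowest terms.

3544/381

Fold from the inside: start with 7/1.
  5 + 1/7 = 36/7
  3 + 7/36 = 115/36
  3 + 36/115 = 381/115
  9 + 115/381 = 3544/381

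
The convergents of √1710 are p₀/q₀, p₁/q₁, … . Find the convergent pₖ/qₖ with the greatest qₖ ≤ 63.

√1710 = [41; 2, 1, 5, 4, 5, 1, 2, 82, …] (period length 8).
Convergents:
  p_0/q_0 = 41/1
  p_1/q_1 = 83/2
  p_2/q_2 = 124/3
  p_3/q_3 = 703/17
  p_4/q_4 = 2936/71
q_3 = 17 ≤ 63 < 71 = q_4, so the answer is 703/17.

703/17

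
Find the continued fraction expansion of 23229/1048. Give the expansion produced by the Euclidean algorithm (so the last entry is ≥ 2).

[22; 6, 17, 3, 3]

23229 = 22*1048 + 173
1048 = 6*173 + 10
173 = 17*10 + 3
10 = 3*3 + 1
3 = 3*1 + 0  (stop)
So 23229/1048 = [22; 6, 17, 3, 3].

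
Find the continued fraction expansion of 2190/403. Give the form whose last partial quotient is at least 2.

2190 = 5×403 + 175
403 = 2×175 + 53
175 = 3×53 + 16
53 = 3×16 + 5
16 = 3×5 + 1
5 = 5×1 + 0  (stop)
So 2190/403 = [5; 2, 3, 3, 3, 5].

[5; 2, 3, 3, 3, 5]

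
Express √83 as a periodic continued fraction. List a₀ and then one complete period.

a₀ = ⌊√83⌋ = 9.
With m₀=0, d₀=1 and mₖ₊₁ = dₖaₖ − mₖ, dₖ₊₁ = (n − mₖ₊₁²)/dₖ, aₖ₊₁ = ⌊(a₀+mₖ₊₁)/dₖ₊₁⌋:
  k=1: m=9, d=2, a=9
  k=2: m=9, d=1, a=18
d=1 and a=2a₀=18 at k=2, so the next step gives (m, d) = (9, 2) again — its k=1 value — and the period has length 2.

[9; 9, 18]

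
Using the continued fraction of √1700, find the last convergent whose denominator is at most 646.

10885/264

√1700 = [41; 4, 3, 20, 3, 4, 82, …] (period length 6).
Convergents:
  p_0/q_0 = 41/1
  p_1/q_1 = 165/4
  p_2/q_2 = 536/13
  p_3/q_3 = 10885/264
  p_4/q_4 = 33191/805
q_3 = 264 ≤ 646 < 805 = q_4, so the answer is 10885/264.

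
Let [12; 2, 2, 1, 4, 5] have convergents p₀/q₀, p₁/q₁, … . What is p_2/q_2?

62/5

Using pₖ = aₖpₖ₋₁ + pₖ₋₂, qₖ = aₖqₖ₋₁ + qₖ₋₂ (with p₋₁=1, p₋₂=0, q₋₁=0, q₋₂=1):
  k=0: a=12, p=12, q=1
  k=1: a=2, p=25, q=2
  k=2: a=2, p=62, q=5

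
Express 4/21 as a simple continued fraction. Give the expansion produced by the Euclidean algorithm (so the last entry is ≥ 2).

4 = 0·21 + 4
21 = 5·4 + 1
4 = 4·1 + 0  (stop)
So 4/21 = [0; 5, 4].

[0; 5, 4]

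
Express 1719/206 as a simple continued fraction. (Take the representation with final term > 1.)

[8; 2, 1, 9, 7]

1719 = 8*206 + 71
206 = 2*71 + 64
71 = 1*64 + 7
64 = 9*7 + 1
7 = 7*1 + 0  (stop)
So 1719/206 = [8; 2, 1, 9, 7].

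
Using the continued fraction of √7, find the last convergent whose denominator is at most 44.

√7 = [2; 1, 1, 1, 4, …] (period length 4).
Convergents:
  p_0/q_0 = 2/1
  p_1/q_1 = 3/1
  p_2/q_2 = 5/2
  p_3/q_3 = 8/3
  p_4/q_4 = 37/14
  p_5/q_5 = 45/17
  p_6/q_6 = 82/31
  p_7/q_7 = 127/48
q_6 = 31 ≤ 44 < 48 = q_7, so the answer is 82/31.

82/31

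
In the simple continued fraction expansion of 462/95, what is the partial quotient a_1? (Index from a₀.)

1

462 = 4·95 + 82   →  a_0 = 4
95 = 1·82 + 13   →  a_1 = 1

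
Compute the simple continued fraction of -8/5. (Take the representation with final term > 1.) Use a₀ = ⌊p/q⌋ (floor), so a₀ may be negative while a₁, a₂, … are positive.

[-2; 2, 2]

-8 = -2×5 + 2
5 = 2×2 + 1
2 = 2×1 + 0  (stop)
So -8/5 = [-2; 2, 2].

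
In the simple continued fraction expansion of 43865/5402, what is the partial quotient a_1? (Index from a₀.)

43865 = 8·5402 + 649   →  a_0 = 8
5402 = 8·649 + 210   →  a_1 = 8

8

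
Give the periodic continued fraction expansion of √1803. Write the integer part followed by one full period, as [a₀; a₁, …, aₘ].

[42; 2, 6, 28, 6, 2, 84]

a₀ = ⌊√1803⌋ = 42.
With m₀=0, d₀=1 and mₖ₊₁ = dₖaₖ − mₖ, dₖ₊₁ = (n − mₖ₊₁²)/dₖ, aₖ₊₁ = ⌊(a₀+mₖ₊₁)/dₖ₊₁⌋:
  k=1: m=42, d=39, a=2
  k=2: m=36, d=13, a=6
  k=3: m=42, d=3, a=28
  k=4: m=42, d=13, a=6
  k=5: m=36, d=39, a=2
  k=6: m=42, d=1, a=84
d=1 and a=2a₀=84 at k=6, so the next step gives (m, d) = (42, 39) again — its k=1 value — and the period has length 6.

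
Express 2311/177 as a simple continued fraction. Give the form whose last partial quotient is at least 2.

2311 = 13*177 + 10
177 = 17*10 + 7
10 = 1*7 + 3
7 = 2*3 + 1
3 = 3*1 + 0  (stop)
So 2311/177 = [13; 17, 1, 2, 3].

[13; 17, 1, 2, 3]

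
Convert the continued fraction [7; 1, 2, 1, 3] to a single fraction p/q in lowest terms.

116/15

Fold from the inside: start with 3/1.
  1 + 1/3 = 4/3
  2 + 3/4 = 11/4
  1 + 4/11 = 15/11
  7 + 11/15 = 116/15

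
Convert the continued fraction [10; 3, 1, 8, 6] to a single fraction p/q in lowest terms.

2195/214

Using pₖ = aₖpₖ₋₁ + pₖ₋₂ and qₖ = aₖqₖ₋₁ + qₖ₋₂:
  k=0: a=10, p=10, q=1
  k=1: a=3, p=31, q=3
  k=2: a=1, p=41, q=4
  k=3: a=8, p=359, q=35
  k=4: a=6, p=2195, q=214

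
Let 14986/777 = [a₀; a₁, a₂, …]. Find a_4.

2

14986 = 19·777 + 223   →  a_0 = 19
777 = 3·223 + 108   →  a_1 = 3
223 = 2·108 + 7   →  a_2 = 2
108 = 15·7 + 3   →  a_3 = 15
7 = 2·3 + 1   →  a_4 = 2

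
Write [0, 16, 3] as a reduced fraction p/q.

3/49

Fold from the inside: start with 3/1.
  16 + 1/3 = 49/3
  0 + 3/49 = 3/49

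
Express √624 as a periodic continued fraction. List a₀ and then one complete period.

a₀ = ⌊√624⌋ = 24.
With m₀=0, d₀=1 and mₖ₊₁ = dₖaₖ − mₖ, dₖ₊₁ = (n − mₖ₊₁²)/dₖ, aₖ₊₁ = ⌊(a₀+mₖ₊₁)/dₖ₊₁⌋:
  k=1: m=24, d=48, a=1
  k=2: m=24, d=1, a=48
d=1 and a=2a₀=48 at k=2, so the next step gives (m, d) = (24, 48) again — its k=1 value — and the period has length 2.

[24; 1, 48]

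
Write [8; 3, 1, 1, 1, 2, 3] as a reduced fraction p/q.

811/98

Using pₖ = aₖpₖ₋₁ + pₖ₋₂ and qₖ = aₖqₖ₋₁ + qₖ₋₂:
  k=0: a=8, p=8, q=1
  k=1: a=3, p=25, q=3
  k=2: a=1, p=33, q=4
  k=3: a=1, p=58, q=7
  k=4: a=1, p=91, q=11
  k=5: a=2, p=240, q=29
  k=6: a=3, p=811, q=98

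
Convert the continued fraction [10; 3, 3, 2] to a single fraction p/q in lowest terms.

Using pₖ = aₖpₖ₋₁ + pₖ₋₂ and qₖ = aₖqₖ₋₁ + qₖ₋₂:
  k=0: a=10, p=10, q=1
  k=1: a=3, p=31, q=3
  k=2: a=3, p=103, q=10
  k=3: a=2, p=237, q=23

237/23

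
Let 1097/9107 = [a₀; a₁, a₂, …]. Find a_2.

3

1097 = 0·9107 + 1097   →  a_0 = 0
9107 = 8·1097 + 331   →  a_1 = 8
1097 = 3·331 + 104   →  a_2 = 3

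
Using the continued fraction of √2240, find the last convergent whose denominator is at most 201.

3313/70

√2240 = [47; 3, 23, 3, 94, …] (period length 4).
Convergents:
  p_0/q_0 = 47/1
  p_1/q_1 = 142/3
  p_2/q_2 = 3313/70
  p_3/q_3 = 10081/213
q_2 = 70 ≤ 201 < 213 = q_3, so the answer is 3313/70.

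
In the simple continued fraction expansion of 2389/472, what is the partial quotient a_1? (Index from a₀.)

2389 = 5·472 + 29   →  a_0 = 5
472 = 16·29 + 8   →  a_1 = 16

16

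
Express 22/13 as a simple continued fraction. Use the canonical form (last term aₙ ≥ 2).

22 = 1·13 + 9
13 = 1·9 + 4
9 = 2·4 + 1
4 = 4·1 + 0  (stop)
So 22/13 = [1; 1, 2, 4].

[1; 1, 2, 4]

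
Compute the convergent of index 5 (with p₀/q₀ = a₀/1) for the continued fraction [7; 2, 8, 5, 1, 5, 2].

Using pₖ = aₖpₖ₋₁ + pₖ₋₂, qₖ = aₖqₖ₋₁ + qₖ₋₂ (with p₋₁=1, p₋₂=0, q₋₁=0, q₋₂=1):
  k=0: a=7, p=7, q=1
  k=1: a=2, p=15, q=2
  k=2: a=8, p=127, q=17
  k=3: a=5, p=650, q=87
  k=4: a=1, p=777, q=104
  k=5: a=5, p=4535, q=607

4535/607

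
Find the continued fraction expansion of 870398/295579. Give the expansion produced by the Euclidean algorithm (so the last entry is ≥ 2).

[2; 1, 17, 11, 16, 18, 2, 2]

870398 = 2·295579 + 279240
295579 = 1·279240 + 16339
279240 = 17·16339 + 1477
16339 = 11·1477 + 92
1477 = 16·92 + 5
92 = 18·5 + 2
5 = 2·2 + 1
2 = 2·1 + 0  (stop)
So 870398/295579 = [2; 1, 17, 11, 16, 18, 2, 2].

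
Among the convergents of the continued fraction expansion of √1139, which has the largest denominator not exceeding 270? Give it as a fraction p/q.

9011/267

√1139 = [33; 1, 2, 1, 66, …] (period length 4).
Convergents:
  p_0/q_0 = 33/1
  p_1/q_1 = 34/1
  p_2/q_2 = 101/3
  p_3/q_3 = 135/4
  p_4/q_4 = 9011/267
  p_5/q_5 = 9146/271
q_4 = 267 ≤ 270 < 271 = q_5, so the answer is 9011/267.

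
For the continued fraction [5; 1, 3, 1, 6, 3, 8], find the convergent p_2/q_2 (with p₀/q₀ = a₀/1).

Using pₖ = aₖpₖ₋₁ + pₖ₋₂, qₖ = aₖqₖ₋₁ + qₖ₋₂ (with p₋₁=1, p₋₂=0, q₋₁=0, q₋₂=1):
  k=0: a=5, p=5, q=1
  k=1: a=1, p=6, q=1
  k=2: a=3, p=23, q=4

23/4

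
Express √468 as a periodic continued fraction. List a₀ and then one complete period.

[21; 1, 1, 1, 2, 1, 1, 1, 42]

a₀ = ⌊√468⌋ = 21.
With m₀=0, d₀=1 and mₖ₊₁ = dₖaₖ − mₖ, dₖ₊₁ = (n − mₖ₊₁²)/dₖ, aₖ₊₁ = ⌊(a₀+mₖ₊₁)/dₖ₊₁⌋:
  k=1: m=21, d=27, a=1
  k=2: m=6, d=16, a=1
  k=3: m=10, d=23, a=1
  k=4: m=13, d=13, a=2
  k=5: m=13, d=23, a=1
  k=6: m=10, d=16, a=1
  k=7: m=6, d=27, a=1
  k=8: m=21, d=1, a=42
d=1 and a=2a₀=42 at k=8, so the next step gives (m, d) = (21, 27) again — its k=1 value — and the period has length 8.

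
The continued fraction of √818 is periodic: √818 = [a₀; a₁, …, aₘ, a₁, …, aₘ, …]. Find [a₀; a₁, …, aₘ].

a₀ = ⌊√818⌋ = 28.

[28; 1, 1, 1, 1, 56]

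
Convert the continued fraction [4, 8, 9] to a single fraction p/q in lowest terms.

301/73

Fold from the inside: start with 9/1.
  8 + 1/9 = 73/9
  4 + 9/73 = 301/73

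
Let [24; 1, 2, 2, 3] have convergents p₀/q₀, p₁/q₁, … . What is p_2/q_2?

Using pₖ = aₖpₖ₋₁ + pₖ₋₂, qₖ = aₖqₖ₋₁ + qₖ₋₂ (with p₋₁=1, p₋₂=0, q₋₁=0, q₋₂=1):
  k=0: a=24, p=24, q=1
  k=1: a=1, p=25, q=1
  k=2: a=2, p=74, q=3

74/3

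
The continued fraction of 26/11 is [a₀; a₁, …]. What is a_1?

26 = 2·11 + 4   →  a_0 = 2
11 = 2·4 + 3   →  a_1 = 2

2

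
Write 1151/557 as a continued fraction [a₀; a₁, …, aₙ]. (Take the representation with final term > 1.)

1151 = 2·557 + 37
557 = 15·37 + 2
37 = 18·2 + 1
2 = 2·1 + 0  (stop)
So 1151/557 = [2; 15, 18, 2].

[2; 15, 18, 2]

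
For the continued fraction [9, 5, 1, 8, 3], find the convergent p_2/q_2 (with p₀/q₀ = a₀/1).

Using pₖ = aₖpₖ₋₁ + pₖ₋₂, qₖ = aₖqₖ₋₁ + qₖ₋₂ (with p₋₁=1, p₋₂=0, q₋₁=0, q₋₂=1):
  k=0: a=9, p=9, q=1
  k=1: a=5, p=46, q=5
  k=2: a=1, p=55, q=6

55/6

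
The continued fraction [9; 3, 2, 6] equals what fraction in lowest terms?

Using pₖ = aₖpₖ₋₁ + pₖ₋₂ and qₖ = aₖqₖ₋₁ + qₖ₋₂:
  k=0: a=9, p=9, q=1
  k=1: a=3, p=28, q=3
  k=2: a=2, p=65, q=7
  k=3: a=6, p=418, q=45

418/45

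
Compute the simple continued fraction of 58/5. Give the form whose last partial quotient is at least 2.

58 = 11*5 + 3
5 = 1*3 + 2
3 = 1*2 + 1
2 = 2*1 + 0  (stop)
So 58/5 = [11; 1, 1, 2].

[11; 1, 1, 2]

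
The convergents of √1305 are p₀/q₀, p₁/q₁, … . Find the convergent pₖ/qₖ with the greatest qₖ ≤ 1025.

20844/577

√1305 = [36; 8, 72, …] (period length 2).
Convergents:
  p_0/q_0 = 36/1
  p_1/q_1 = 289/8
  p_2/q_2 = 20844/577
  p_3/q_3 = 167041/4624
q_2 = 577 ≤ 1025 < 4624 = q_3, so the answer is 20844/577.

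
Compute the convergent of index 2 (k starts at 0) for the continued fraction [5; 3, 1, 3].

21/4

Using pₖ = aₖpₖ₋₁ + pₖ₋₂, qₖ = aₖqₖ₋₁ + qₖ₋₂ (with p₋₁=1, p₋₂=0, q₋₁=0, q₋₂=1):
  k=0: a=5, p=5, q=1
  k=1: a=3, p=16, q=3
  k=2: a=1, p=21, q=4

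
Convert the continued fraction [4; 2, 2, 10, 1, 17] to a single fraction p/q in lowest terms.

4496/1021

Fold from the inside: start with 17/1.
  1 + 1/17 = 18/17
  10 + 17/18 = 197/18
  2 + 18/197 = 412/197
  2 + 197/412 = 1021/412
  4 + 412/1021 = 4496/1021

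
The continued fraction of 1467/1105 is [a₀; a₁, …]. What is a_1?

1467 = 1·1105 + 362   →  a_0 = 1
1105 = 3·362 + 19   →  a_1 = 3

3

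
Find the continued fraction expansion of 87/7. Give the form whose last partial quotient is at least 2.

87 = 12×7 + 3
7 = 2×3 + 1
3 = 3×1 + 0  (stop)
So 87/7 = [12; 2, 3].

[12; 2, 3]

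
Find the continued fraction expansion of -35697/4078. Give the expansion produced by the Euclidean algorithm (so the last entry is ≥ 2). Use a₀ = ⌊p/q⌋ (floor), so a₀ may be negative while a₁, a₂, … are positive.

-35697 = -9×4078 + 1005
4078 = 4×1005 + 58
1005 = 17×58 + 19
58 = 3×19 + 1
19 = 19×1 + 0  (stop)
So -35697/4078 = [-9; 4, 17, 3, 19].

[-9; 4, 17, 3, 19]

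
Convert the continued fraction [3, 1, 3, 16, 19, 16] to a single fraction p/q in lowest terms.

Using pₖ = aₖpₖ₋₁ + pₖ₋₂ and qₖ = aₖqₖ₋₁ + qₖ₋₂:
  k=0: a=3, p=3, q=1
  k=1: a=1, p=4, q=1
  k=2: a=3, p=15, q=4
  k=3: a=16, p=244, q=65
  k=4: a=19, p=4651, q=1239
  k=5: a=16, p=74660, q=19889

74660/19889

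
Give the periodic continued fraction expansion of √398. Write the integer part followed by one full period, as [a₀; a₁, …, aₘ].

[19; 1, 18, 1, 38]

a₀ = ⌊√398⌋ = 19.
With m₀=0, d₀=1 and mₖ₊₁ = dₖaₖ − mₖ, dₖ₊₁ = (n − mₖ₊₁²)/dₖ, aₖ₊₁ = ⌊(a₀+mₖ₊₁)/dₖ₊₁⌋:
  k=1: m=19, d=37, a=1
  k=2: m=18, d=2, a=18
  k=3: m=18, d=37, a=1
  k=4: m=19, d=1, a=38
d=1 and a=2a₀=38 at k=4, so the next step gives (m, d) = (19, 37) again — its k=1 value — and the period has length 4.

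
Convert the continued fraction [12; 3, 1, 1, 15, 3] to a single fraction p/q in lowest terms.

Using pₖ = aₖpₖ₋₁ + pₖ₋₂ and qₖ = aₖqₖ₋₁ + qₖ₋₂:
  k=0: a=12, p=12, q=1
  k=1: a=3, p=37, q=3
  k=2: a=1, p=49, q=4
  k=3: a=1, p=86, q=7
  k=4: a=15, p=1339, q=109
  k=5: a=3, p=4103, q=334

4103/334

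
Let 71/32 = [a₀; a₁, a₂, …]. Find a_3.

1

71 = 2·32 + 7   →  a_0 = 2
32 = 4·7 + 4   →  a_1 = 4
7 = 1·4 + 3   →  a_2 = 1
4 = 1·3 + 1   →  a_3 = 1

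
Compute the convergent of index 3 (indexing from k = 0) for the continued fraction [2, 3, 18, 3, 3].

Using pₖ = aₖpₖ₋₁ + pₖ₋₂, qₖ = aₖqₖ₋₁ + qₖ₋₂ (with p₋₁=1, p₋₂=0, q₋₁=0, q₋₂=1):
  k=0: a=2, p=2, q=1
  k=1: a=3, p=7, q=3
  k=2: a=18, p=128, q=55
  k=3: a=3, p=391, q=168

391/168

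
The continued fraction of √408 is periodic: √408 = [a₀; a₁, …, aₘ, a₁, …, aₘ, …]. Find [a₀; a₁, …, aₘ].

a₀ = ⌊√408⌋ = 20.
With m₀=0, d₀=1 and mₖ₊₁ = dₖaₖ − mₖ, dₖ₊₁ = (n − mₖ₊₁²)/dₖ, aₖ₊₁ = ⌊(a₀+mₖ₊₁)/dₖ₊₁⌋:
  k=1: m=20, d=8, a=5
  k=2: m=20, d=1, a=40
d=1 and a=2a₀=40 at k=2, so the next step gives (m, d) = (20, 8) again — its k=1 value — and the period has length 2.

[20; 5, 40]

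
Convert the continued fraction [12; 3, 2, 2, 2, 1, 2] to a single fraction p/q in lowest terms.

Fold from the inside: start with 2/1.
  1 + 1/2 = 3/2
  2 + 2/3 = 8/3
  2 + 3/8 = 19/8
  2 + 8/19 = 46/19
  3 + 19/46 = 157/46
  12 + 46/157 = 1930/157

1930/157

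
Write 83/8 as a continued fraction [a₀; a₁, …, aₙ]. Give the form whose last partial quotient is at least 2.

[10; 2, 1, 2]

83 = 10·8 + 3
8 = 2·3 + 2
3 = 1·2 + 1
2 = 2·1 + 0  (stop)
So 83/8 = [10; 2, 1, 2].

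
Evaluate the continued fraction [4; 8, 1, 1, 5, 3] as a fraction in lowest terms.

1231/299

Using pₖ = aₖpₖ₋₁ + pₖ₋₂ and qₖ = aₖqₖ₋₁ + qₖ₋₂:
  k=0: a=4, p=4, q=1
  k=1: a=8, p=33, q=8
  k=2: a=1, p=37, q=9
  k=3: a=1, p=70, q=17
  k=4: a=5, p=387, q=94
  k=5: a=3, p=1231, q=299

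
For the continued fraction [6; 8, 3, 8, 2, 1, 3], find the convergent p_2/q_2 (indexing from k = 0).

153/25

Using pₖ = aₖpₖ₋₁ + pₖ₋₂, qₖ = aₖqₖ₋₁ + qₖ₋₂ (with p₋₁=1, p₋₂=0, q₋₁=0, q₋₂=1):
  k=0: a=6, p=6, q=1
  k=1: a=8, p=49, q=8
  k=2: a=3, p=153, q=25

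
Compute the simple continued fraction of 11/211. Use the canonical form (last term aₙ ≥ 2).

11 = 0*211 + 11
211 = 19*11 + 2
11 = 5*2 + 1
2 = 2*1 + 0  (stop)
So 11/211 = [0; 19, 5, 2].

[0; 19, 5, 2]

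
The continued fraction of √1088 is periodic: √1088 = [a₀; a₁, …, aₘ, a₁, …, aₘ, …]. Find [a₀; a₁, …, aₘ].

a₀ = ⌊√1088⌋ = 32.
With m₀=0, d₀=1 and mₖ₊₁ = dₖaₖ − mₖ, dₖ₊₁ = (n − mₖ₊₁²)/dₖ, aₖ₊₁ = ⌊(a₀+mₖ₊₁)/dₖ₊₁⌋:
  k=1: m=32, d=64, a=1
  k=2: m=32, d=1, a=64
d=1 and a=2a₀=64 at k=2, so the next step gives (m, d) = (32, 64) again — its k=1 value — and the period has length 2.

[32; 1, 64]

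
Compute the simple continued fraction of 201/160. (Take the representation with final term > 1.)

[1; 3, 1, 9, 4]

201 = 1×160 + 41
160 = 3×41 + 37
41 = 1×37 + 4
37 = 9×4 + 1
4 = 4×1 + 0  (stop)
So 201/160 = [1; 3, 1, 9, 4].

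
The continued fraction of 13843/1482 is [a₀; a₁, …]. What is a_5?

3

13843 = 9·1482 + 505   →  a_0 = 9
1482 = 2·505 + 472   →  a_1 = 2
505 = 1·472 + 33   →  a_2 = 1
472 = 14·33 + 10   →  a_3 = 14
33 = 3·10 + 3   →  a_4 = 3
10 = 3·3 + 1   →  a_5 = 3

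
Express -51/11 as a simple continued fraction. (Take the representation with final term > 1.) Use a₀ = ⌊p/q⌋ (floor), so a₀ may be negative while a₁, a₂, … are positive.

[-5; 2, 1, 3]

-51 = -5*11 + 4
11 = 2*4 + 3
4 = 1*3 + 1
3 = 3*1 + 0  (stop)
So -51/11 = [-5; 2, 1, 3].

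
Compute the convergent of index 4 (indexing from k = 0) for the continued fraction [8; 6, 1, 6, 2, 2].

Using pₖ = aₖpₖ₋₁ + pₖ₋₂, qₖ = aₖqₖ₋₁ + qₖ₋₂ (with p₋₁=1, p₋₂=0, q₋₁=0, q₋₂=1):
  k=0: a=8, p=8, q=1
  k=1: a=6, p=49, q=6
  k=2: a=1, p=57, q=7
  k=3: a=6, p=391, q=48
  k=4: a=2, p=839, q=103

839/103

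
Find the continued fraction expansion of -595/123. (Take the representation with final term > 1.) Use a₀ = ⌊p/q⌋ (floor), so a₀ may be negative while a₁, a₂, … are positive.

-595 = -5×123 + 20
123 = 6×20 + 3
20 = 6×3 + 2
3 = 1×2 + 1
2 = 2×1 + 0  (stop)
So -595/123 = [-5; 6, 6, 1, 2].

[-5; 6, 6, 1, 2]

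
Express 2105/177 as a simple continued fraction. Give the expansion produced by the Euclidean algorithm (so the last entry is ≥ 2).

2105 = 11*177 + 158
177 = 1*158 + 19
158 = 8*19 + 6
19 = 3*6 + 1
6 = 6*1 + 0  (stop)
So 2105/177 = [11; 1, 8, 3, 6].

[11; 1, 8, 3, 6]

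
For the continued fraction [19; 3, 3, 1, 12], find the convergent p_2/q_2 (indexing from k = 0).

193/10

Using pₖ = aₖpₖ₋₁ + pₖ₋₂, qₖ = aₖqₖ₋₁ + qₖ₋₂ (with p₋₁=1, p₋₂=0, q₋₁=0, q₋₂=1):
  k=0: a=19, p=19, q=1
  k=1: a=3, p=58, q=3
  k=2: a=3, p=193, q=10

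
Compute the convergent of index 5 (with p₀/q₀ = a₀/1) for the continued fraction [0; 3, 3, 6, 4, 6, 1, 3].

Using pₖ = aₖpₖ₋₁ + pₖ₋₂, qₖ = aₖqₖ₋₁ + qₖ₋₂ (with p₋₁=1, p₋₂=0, q₋₁=0, q₋₂=1):
  k=0: a=0, p=0, q=1
  k=1: a=3, p=1, q=3
  k=2: a=3, p=3, q=10
  k=3: a=6, p=19, q=63
  k=4: a=4, p=79, q=262
  k=5: a=6, p=493, q=1635

493/1635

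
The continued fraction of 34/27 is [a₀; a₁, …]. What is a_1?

34 = 1·27 + 7   →  a_0 = 1
27 = 3·7 + 6   →  a_1 = 3

3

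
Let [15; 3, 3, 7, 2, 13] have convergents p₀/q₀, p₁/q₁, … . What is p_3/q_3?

1117/73

Using pₖ = aₖpₖ₋₁ + pₖ₋₂, qₖ = aₖqₖ₋₁ + qₖ₋₂ (with p₋₁=1, p₋₂=0, q₋₁=0, q₋₂=1):
  k=0: a=15, p=15, q=1
  k=1: a=3, p=46, q=3
  k=2: a=3, p=153, q=10
  k=3: a=7, p=1117, q=73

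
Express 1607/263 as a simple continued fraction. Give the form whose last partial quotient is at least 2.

1607 = 6*263 + 29
263 = 9*29 + 2
29 = 14*2 + 1
2 = 2*1 + 0  (stop)
So 1607/263 = [6; 9, 14, 2].

[6; 9, 14, 2]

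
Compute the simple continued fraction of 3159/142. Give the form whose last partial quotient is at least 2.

3159 = 22·142 + 35
142 = 4·35 + 2
35 = 17·2 + 1
2 = 2·1 + 0  (stop)
So 3159/142 = [22; 4, 17, 2].

[22; 4, 17, 2]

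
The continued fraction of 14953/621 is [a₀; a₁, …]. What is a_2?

14953 = 24·621 + 49   →  a_0 = 24
621 = 12·49 + 33   →  a_1 = 12
49 = 1·33 + 16   →  a_2 = 1

1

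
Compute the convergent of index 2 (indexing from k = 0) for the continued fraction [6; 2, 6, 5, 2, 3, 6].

Using pₖ = aₖpₖ₋₁ + pₖ₋₂, qₖ = aₖqₖ₋₁ + qₖ₋₂ (with p₋₁=1, p₋₂=0, q₋₁=0, q₋₂=1):
  k=0: a=6, p=6, q=1
  k=1: a=2, p=13, q=2
  k=2: a=6, p=84, q=13

84/13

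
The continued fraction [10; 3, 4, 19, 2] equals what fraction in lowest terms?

5288/513

Fold from the inside: start with 2/1.
  19 + 1/2 = 39/2
  4 + 2/39 = 158/39
  3 + 39/158 = 513/158
  10 + 158/513 = 5288/513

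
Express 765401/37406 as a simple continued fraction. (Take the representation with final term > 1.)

[20; 2, 6, 13, 9, 2, 3, 3]

765401 = 20*37406 + 17281
37406 = 2*17281 + 2844
17281 = 6*2844 + 217
2844 = 13*217 + 23
217 = 9*23 + 10
23 = 2*10 + 3
10 = 3*3 + 1
3 = 3*1 + 0  (stop)
So 765401/37406 = [20; 2, 6, 13, 9, 2, 3, 3].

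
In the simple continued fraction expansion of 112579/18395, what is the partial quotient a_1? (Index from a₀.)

8

112579 = 6·18395 + 2209   →  a_0 = 6
18395 = 8·2209 + 723   →  a_1 = 8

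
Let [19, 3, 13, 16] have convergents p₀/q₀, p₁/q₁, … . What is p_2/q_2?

Using pₖ = aₖpₖ₋₁ + pₖ₋₂, qₖ = aₖqₖ₋₁ + qₖ₋₂ (with p₋₁=1, p₋₂=0, q₋₁=0, q₋₂=1):
  k=0: a=19, p=19, q=1
  k=1: a=3, p=58, q=3
  k=2: a=13, p=773, q=40

773/40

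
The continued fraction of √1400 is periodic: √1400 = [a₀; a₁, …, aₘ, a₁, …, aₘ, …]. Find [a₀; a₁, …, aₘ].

[37; 2, 2, 2, 74]

a₀ = ⌊√1400⌋ = 37.
With m₀=0, d₀=1 and mₖ₊₁ = dₖaₖ − mₖ, dₖ₊₁ = (n − mₖ₊₁²)/dₖ, aₖ₊₁ = ⌊(a₀+mₖ₊₁)/dₖ₊₁⌋:
  k=1: m=37, d=31, a=2
  k=2: m=25, d=25, a=2
  k=3: m=25, d=31, a=2
  k=4: m=37, d=1, a=74
d=1 and a=2a₀=74 at k=4, so the next step gives (m, d) = (37, 31) again — its k=1 value — and the period has length 4.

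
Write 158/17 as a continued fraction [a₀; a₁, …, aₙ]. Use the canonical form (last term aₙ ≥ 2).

158 = 9×17 + 5
17 = 3×5 + 2
5 = 2×2 + 1
2 = 2×1 + 0  (stop)
So 158/17 = [9; 3, 2, 2].

[9; 3, 2, 2]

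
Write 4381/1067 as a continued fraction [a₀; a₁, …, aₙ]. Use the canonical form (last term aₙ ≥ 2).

[4; 9, 2, 3, 1, 5, 2]

4381 = 4×1067 + 113
1067 = 9×113 + 50
113 = 2×50 + 13
50 = 3×13 + 11
13 = 1×11 + 2
11 = 5×2 + 1
2 = 2×1 + 0  (stop)
So 4381/1067 = [4; 9, 2, 3, 1, 5, 2].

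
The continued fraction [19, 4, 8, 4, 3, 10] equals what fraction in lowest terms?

87477/4546

Fold from the inside: start with 10/1.
  3 + 1/10 = 31/10
  4 + 10/31 = 134/31
  8 + 31/134 = 1103/134
  4 + 134/1103 = 4546/1103
  19 + 1103/4546 = 87477/4546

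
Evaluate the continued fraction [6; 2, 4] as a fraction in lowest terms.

58/9

Using pₖ = aₖpₖ₋₁ + pₖ₋₂ and qₖ = aₖqₖ₋₁ + qₖ₋₂:
  k=0: a=6, p=6, q=1
  k=1: a=2, p=13, q=2
  k=2: a=4, p=58, q=9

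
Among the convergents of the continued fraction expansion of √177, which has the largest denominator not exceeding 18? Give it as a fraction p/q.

133/10

√177 = [13; 3, 3, 2, 8, 2, 3, 3, 26, …] (period length 8).
Convergents:
  p_0/q_0 = 13/1
  p_1/q_1 = 40/3
  p_2/q_2 = 133/10
  p_3/q_3 = 306/23
q_2 = 10 ≤ 18 < 23 = q_3, so the answer is 133/10.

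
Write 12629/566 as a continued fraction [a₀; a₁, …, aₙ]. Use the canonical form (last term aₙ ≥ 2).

12629 = 22*566 + 177
566 = 3*177 + 35
177 = 5*35 + 2
35 = 17*2 + 1
2 = 2*1 + 0  (stop)
So 12629/566 = [22; 3, 5, 17, 2].

[22; 3, 5, 17, 2]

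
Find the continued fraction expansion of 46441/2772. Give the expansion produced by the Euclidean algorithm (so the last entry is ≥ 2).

[16; 1, 3, 17, 13, 3]

46441 = 16×2772 + 2089
2772 = 1×2089 + 683
2089 = 3×683 + 40
683 = 17×40 + 3
40 = 13×3 + 1
3 = 3×1 + 0  (stop)
So 46441/2772 = [16; 1, 3, 17, 13, 3].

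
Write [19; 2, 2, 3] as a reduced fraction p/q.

330/17

Fold from the inside: start with 3/1.
  2 + 1/3 = 7/3
  2 + 3/7 = 17/7
  19 + 7/17 = 330/17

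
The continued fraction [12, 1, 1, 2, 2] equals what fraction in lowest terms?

Fold from the inside: start with 2/1.
  2 + 1/2 = 5/2
  1 + 2/5 = 7/5
  1 + 5/7 = 12/7
  12 + 7/12 = 151/12

151/12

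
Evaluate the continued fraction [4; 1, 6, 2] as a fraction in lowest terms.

73/15

Fold from the inside: start with 2/1.
  6 + 1/2 = 13/2
  1 + 2/13 = 15/13
  4 + 13/15 = 73/15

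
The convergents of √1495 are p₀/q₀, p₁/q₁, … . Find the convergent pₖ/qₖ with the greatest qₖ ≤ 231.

8893/230

√1495 = [38; 1, 1, 1, 76, …] (period length 4).
Convergents:
  p_0/q_0 = 38/1
  p_1/q_1 = 39/1
  p_2/q_2 = 77/2
  p_3/q_3 = 116/3
  p_4/q_4 = 8893/230
  p_5/q_5 = 9009/233
q_4 = 230 ≤ 231 < 233 = q_5, so the answer is 8893/230.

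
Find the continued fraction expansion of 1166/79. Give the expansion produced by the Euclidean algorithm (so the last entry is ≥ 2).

[14; 1, 3, 6, 3]

1166 = 14×79 + 60
79 = 1×60 + 19
60 = 3×19 + 3
19 = 6×3 + 1
3 = 3×1 + 0  (stop)
So 1166/79 = [14; 1, 3, 6, 3].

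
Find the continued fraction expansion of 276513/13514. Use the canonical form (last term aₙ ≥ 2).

276513 = 20·13514 + 6233
13514 = 2·6233 + 1048
6233 = 5·1048 + 993
1048 = 1·993 + 55
993 = 18·55 + 3
55 = 18·3 + 1
3 = 3·1 + 0  (stop)
So 276513/13514 = [20; 2, 5, 1, 18, 18, 3].

[20; 2, 5, 1, 18, 18, 3]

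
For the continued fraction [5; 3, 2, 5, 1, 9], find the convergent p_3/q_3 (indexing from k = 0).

Using pₖ = aₖpₖ₋₁ + pₖ₋₂, qₖ = aₖqₖ₋₁ + qₖ₋₂ (with p₋₁=1, p₋₂=0, q₋₁=0, q₋₂=1):
  k=0: a=5, p=5, q=1
  k=1: a=3, p=16, q=3
  k=2: a=2, p=37, q=7
  k=3: a=5, p=201, q=38

201/38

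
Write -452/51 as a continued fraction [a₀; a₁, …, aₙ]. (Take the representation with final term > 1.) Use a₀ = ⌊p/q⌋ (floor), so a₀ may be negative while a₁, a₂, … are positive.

-452 = -9×51 + 7
51 = 7×7 + 2
7 = 3×2 + 1
2 = 2×1 + 0  (stop)
So -452/51 = [-9; 7, 3, 2].

[-9; 7, 3, 2]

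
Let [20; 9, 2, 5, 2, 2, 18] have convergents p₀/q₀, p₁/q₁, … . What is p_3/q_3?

Using pₖ = aₖpₖ₋₁ + pₖ₋₂, qₖ = aₖqₖ₋₁ + qₖ₋₂ (with p₋₁=1, p₋₂=0, q₋₁=0, q₋₂=1):
  k=0: a=20, p=20, q=1
  k=1: a=9, p=181, q=9
  k=2: a=2, p=382, q=19
  k=3: a=5, p=2091, q=104

2091/104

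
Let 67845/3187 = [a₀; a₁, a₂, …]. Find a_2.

2

67845 = 21·3187 + 918   →  a_0 = 21
3187 = 3·918 + 433   →  a_1 = 3
918 = 2·433 + 52   →  a_2 = 2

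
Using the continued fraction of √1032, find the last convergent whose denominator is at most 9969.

132097/4112

√1032 = [32; 8, 64, …] (period length 2).
Convergents:
  p_0/q_0 = 32/1
  p_1/q_1 = 257/8
  p_2/q_2 = 16480/513
  p_3/q_3 = 132097/4112
  p_4/q_4 = 8470688/263681
q_3 = 4112 ≤ 9969 < 263681 = q_4, so the answer is 132097/4112.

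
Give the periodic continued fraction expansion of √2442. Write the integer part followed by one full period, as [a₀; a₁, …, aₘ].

[49; 2, 2, 2, 98]

a₀ = ⌊√2442⌋ = 49.
With m₀=0, d₀=1 and mₖ₊₁ = dₖaₖ − mₖ, dₖ₊₁ = (n − mₖ₊₁²)/dₖ, aₖ₊₁ = ⌊(a₀+mₖ₊₁)/dₖ₊₁⌋:
  k=1: m=49, d=41, a=2
  k=2: m=33, d=33, a=2
  k=3: m=33, d=41, a=2
  k=4: m=49, d=1, a=98
d=1 and a=2a₀=98 at k=4, so the next step gives (m, d) = (49, 41) again — its k=1 value — and the period has length 4.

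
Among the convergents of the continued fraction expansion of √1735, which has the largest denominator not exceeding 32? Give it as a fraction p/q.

√1735 = [41; 1, 1, 1, 7, 1, 1, 1, 82, …] (period length 8).
Convergents:
  p_0/q_0 = 41/1
  p_1/q_1 = 42/1
  p_2/q_2 = 83/2
  p_3/q_3 = 125/3
  p_4/q_4 = 958/23
  p_5/q_5 = 1083/26
  p_6/q_6 = 2041/49
q_5 = 26 ≤ 32 < 49 = q_6, so the answer is 1083/26.

1083/26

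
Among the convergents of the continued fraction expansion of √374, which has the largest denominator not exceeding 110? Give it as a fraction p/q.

1141/59

√374 = [19; 2, 1, 18, 1, 2, 38, …] (period length 6).
Convergents:
  p_0/q_0 = 19/1
  p_1/q_1 = 39/2
  p_2/q_2 = 58/3
  p_3/q_3 = 1083/56
  p_4/q_4 = 1141/59
  p_5/q_5 = 3365/174
q_4 = 59 ≤ 110 < 174 = q_5, so the answer is 1141/59.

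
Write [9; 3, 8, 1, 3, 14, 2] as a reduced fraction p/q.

Fold from the inside: start with 2/1.
  14 + 1/2 = 29/2
  3 + 2/29 = 89/29
  1 + 29/89 = 118/89
  8 + 89/118 = 1033/118
  3 + 118/1033 = 3217/1033
  9 + 1033/3217 = 29986/3217

29986/3217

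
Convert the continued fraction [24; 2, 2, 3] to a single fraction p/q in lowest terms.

415/17

Using pₖ = aₖpₖ₋₁ + pₖ₋₂ and qₖ = aₖqₖ₋₁ + qₖ₋₂:
  k=0: a=24, p=24, q=1
  k=1: a=2, p=49, q=2
  k=2: a=2, p=122, q=5
  k=3: a=3, p=415, q=17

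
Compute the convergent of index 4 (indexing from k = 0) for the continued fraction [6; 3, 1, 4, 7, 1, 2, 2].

Using pₖ = aₖpₖ₋₁ + pₖ₋₂, qₖ = aₖqₖ₋₁ + qₖ₋₂ (with p₋₁=1, p₋₂=0, q₋₁=0, q₋₂=1):
  k=0: a=6, p=6, q=1
  k=1: a=3, p=19, q=3
  k=2: a=1, p=25, q=4
  k=3: a=4, p=119, q=19
  k=4: a=7, p=858, q=137

858/137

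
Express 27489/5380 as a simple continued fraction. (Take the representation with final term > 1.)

27489 = 5×5380 + 589
5380 = 9×589 + 79
589 = 7×79 + 36
79 = 2×36 + 7
36 = 5×7 + 1
7 = 7×1 + 0  (stop)
So 27489/5380 = [5; 9, 7, 2, 5, 7].

[5; 9, 7, 2, 5, 7]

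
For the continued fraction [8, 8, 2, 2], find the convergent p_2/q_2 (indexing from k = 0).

Using pₖ = aₖpₖ₋₁ + pₖ₋₂, qₖ = aₖqₖ₋₁ + qₖ₋₂ (with p₋₁=1, p₋₂=0, q₋₁=0, q₋₂=1):
  k=0: a=8, p=8, q=1
  k=1: a=8, p=65, q=8
  k=2: a=2, p=138, q=17

138/17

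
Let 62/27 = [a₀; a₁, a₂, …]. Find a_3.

1

62 = 2·27 + 8   →  a_0 = 2
27 = 3·8 + 3   →  a_1 = 3
8 = 2·3 + 2   →  a_2 = 2
3 = 1·2 + 1   →  a_3 = 1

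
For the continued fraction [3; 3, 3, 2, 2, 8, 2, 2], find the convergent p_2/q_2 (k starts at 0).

Using pₖ = aₖpₖ₋₁ + pₖ₋₂, qₖ = aₖqₖ₋₁ + qₖ₋₂ (with p₋₁=1, p₋₂=0, q₋₁=0, q₋₂=1):
  k=0: a=3, p=3, q=1
  k=1: a=3, p=10, q=3
  k=2: a=3, p=33, q=10

33/10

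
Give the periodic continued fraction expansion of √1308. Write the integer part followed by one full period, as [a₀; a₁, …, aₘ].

[36; 6, 72]

a₀ = ⌊√1308⌋ = 36.
With m₀=0, d₀=1 and mₖ₊₁ = dₖaₖ − mₖ, dₖ₊₁ = (n − mₖ₊₁²)/dₖ, aₖ₊₁ = ⌊(a₀+mₖ₊₁)/dₖ₊₁⌋:
  k=1: m=36, d=12, a=6
  k=2: m=36, d=1, a=72
d=1 and a=2a₀=72 at k=2, so the next step gives (m, d) = (36, 12) again — its k=1 value — and the period has length 2.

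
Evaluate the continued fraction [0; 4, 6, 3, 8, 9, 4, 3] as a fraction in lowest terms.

19207/79867

Using pₖ = aₖpₖ₋₁ + pₖ₋₂ and qₖ = aₖqₖ₋₁ + qₖ₋₂:
  k=0: a=0, p=0, q=1
  k=1: a=4, p=1, q=4
  k=2: a=6, p=6, q=25
  k=3: a=3, p=19, q=79
  k=4: a=8, p=158, q=657
  k=5: a=9, p=1441, q=5992
  k=6: a=4, p=5922, q=24625
  k=7: a=3, p=19207, q=79867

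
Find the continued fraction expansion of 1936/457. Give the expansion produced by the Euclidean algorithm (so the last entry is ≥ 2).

[4; 4, 4, 3, 8]

1936 = 4·457 + 108
457 = 4·108 + 25
108 = 4·25 + 8
25 = 3·8 + 1
8 = 8·1 + 0  (stop)
So 1936/457 = [4; 4, 4, 3, 8].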